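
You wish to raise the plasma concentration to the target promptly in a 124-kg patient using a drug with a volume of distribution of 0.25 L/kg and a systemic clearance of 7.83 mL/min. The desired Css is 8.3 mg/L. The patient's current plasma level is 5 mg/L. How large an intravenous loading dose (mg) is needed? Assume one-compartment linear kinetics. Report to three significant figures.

102 mg

Total Vd = 0.25 × 124 = 31.00 L
The loading dose fills Vd to the target concentration.
Concentration deficit ΔC = 8.3 − 5 = 3.300 mg/L
LD = Vd × ΔC = 31.00 × 3.300 = 102.3 mg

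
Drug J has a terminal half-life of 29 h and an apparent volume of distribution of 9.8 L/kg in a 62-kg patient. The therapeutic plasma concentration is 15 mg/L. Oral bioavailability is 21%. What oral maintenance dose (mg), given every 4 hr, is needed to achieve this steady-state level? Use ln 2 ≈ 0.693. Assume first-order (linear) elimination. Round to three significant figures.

4150 mg

Vd(total) = 62 kg × 9.8 L/kg = 607.6 L
CL = 0.693 × Vd / t½ = 0.693 × 607.6 / 29 = 14.52 L/h
D = CL × Css × τ / F = 14.52 × 15 × 4 / 0.21 = 4149 mg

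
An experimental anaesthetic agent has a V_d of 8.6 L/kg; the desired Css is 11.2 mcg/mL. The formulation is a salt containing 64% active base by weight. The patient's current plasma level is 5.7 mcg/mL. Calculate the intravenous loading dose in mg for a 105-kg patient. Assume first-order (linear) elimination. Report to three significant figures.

7760 mg

Vd = 8.6 L/kg × 105 kg = 903.0 L
Concentration deficit ΔC = 11.2 − 5.7 = 5.500 mg/L
LD = Vd × ΔC / S = 903.0 × 5.500 / 0.64 = 7760 mg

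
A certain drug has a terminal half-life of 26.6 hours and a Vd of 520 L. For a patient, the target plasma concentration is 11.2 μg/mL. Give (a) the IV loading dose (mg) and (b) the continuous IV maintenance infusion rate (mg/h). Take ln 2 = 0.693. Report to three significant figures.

(a) 5820 mg; (b) 152 mg/h

LD = Vd × C = 520.0 × 11.2 = 5824 mg
CL = 0.693 × Vd / t½ = 0.693 × 520.0 / 26.6 = 13.55 L/h
Infusion rate = CL × Css = 13.55 × 11.2 = 151.8 mg/h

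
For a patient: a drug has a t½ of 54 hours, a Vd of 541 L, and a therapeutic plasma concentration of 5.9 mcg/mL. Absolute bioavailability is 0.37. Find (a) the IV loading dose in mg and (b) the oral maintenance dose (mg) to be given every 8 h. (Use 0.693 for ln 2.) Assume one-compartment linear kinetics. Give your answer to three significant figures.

LD = Vd × C = 541.0 × 5.9 = 3192 mg
CL = 0.693 × Vd / t½ = 0.693 × 541.0 / 54 = 6.943 L/h
D = CL × Css × τ / F = 6.943 × 5.9 × 8 / 0.37 = 885.7 mg

(a) 3190 mg; (b) 886 mg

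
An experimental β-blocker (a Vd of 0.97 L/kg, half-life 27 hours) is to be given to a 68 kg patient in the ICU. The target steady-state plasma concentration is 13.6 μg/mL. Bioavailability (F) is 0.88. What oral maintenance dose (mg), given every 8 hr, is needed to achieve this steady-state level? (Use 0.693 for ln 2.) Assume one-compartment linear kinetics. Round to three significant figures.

209 mg

Vd(total) = 68 kg × 0.97 L/kg = 65.96 L
CL = 0.693 × Vd / t½ = 0.693 × 65.96 / 27 = 1.693 L/h
D = CL × Css × τ / F = 1.693 × 13.6 × 8 / 0.88 = 209.3 mg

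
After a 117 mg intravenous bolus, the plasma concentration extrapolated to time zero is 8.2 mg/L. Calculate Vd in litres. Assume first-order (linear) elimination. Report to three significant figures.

14.3 L

Immediately after an IV bolus, C₀ = Dose / Vd, so Vd = Dose / C₀.
Vd = 117 / 8.2 = 14.27 L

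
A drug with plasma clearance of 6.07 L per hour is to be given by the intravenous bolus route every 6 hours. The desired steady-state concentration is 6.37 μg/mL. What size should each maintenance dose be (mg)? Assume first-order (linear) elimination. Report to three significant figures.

At steady state, dose per interval replaces the amount cleared in that interval: D/τ = CL·Css.
D = CL × Css × τ = 6.070 × 6.37 × 6 = 232.0 mg

232 mg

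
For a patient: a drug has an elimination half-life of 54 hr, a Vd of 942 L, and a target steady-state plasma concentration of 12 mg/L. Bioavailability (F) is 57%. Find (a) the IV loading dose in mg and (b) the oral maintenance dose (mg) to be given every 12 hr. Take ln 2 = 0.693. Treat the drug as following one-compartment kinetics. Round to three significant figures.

LD = Vd × C = 942.0 × 12 = 11300 mg
CL = 0.693 × Vd / t½ = 0.693 × 942.0 / 54 = 12.09 L/h
D = CL × Css × τ / F = 12.09 × 12 × 12 / 0.57 = 3054 mg

(a) 11300 mg; (b) 3050 mg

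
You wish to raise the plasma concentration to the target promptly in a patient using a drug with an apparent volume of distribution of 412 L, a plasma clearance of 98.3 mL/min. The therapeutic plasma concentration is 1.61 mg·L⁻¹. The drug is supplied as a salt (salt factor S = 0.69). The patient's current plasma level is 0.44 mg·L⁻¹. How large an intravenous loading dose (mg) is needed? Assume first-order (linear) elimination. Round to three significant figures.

699 mg

Loading dose depends on Vd (not clearance): it fills the distribution volume.
Concentration deficit ΔC = 1.61 − 0.44 = 1.170 mg/L
LD = Vd × ΔC / S = 412.0 × 1.170 / 0.69 = 698.6 mg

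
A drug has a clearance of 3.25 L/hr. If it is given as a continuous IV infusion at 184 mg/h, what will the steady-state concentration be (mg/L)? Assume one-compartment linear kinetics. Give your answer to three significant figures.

56.6 mg/L

Css = rate / CL = 184 / 3.250 = 56.62 mg/L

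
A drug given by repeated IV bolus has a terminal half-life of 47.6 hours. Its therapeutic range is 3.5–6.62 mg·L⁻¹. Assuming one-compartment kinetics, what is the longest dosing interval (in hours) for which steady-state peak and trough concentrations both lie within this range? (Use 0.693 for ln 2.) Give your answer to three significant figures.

43.8 h

k = 0.693 / t½ = 0.693 / 47.6 = 0.01456 h⁻¹
Between IV bolus doses, concentration decays as C = C₀·e^(−kτ), so C_peak/C_trough = e^(kτ).
τ_max = ln(C_peak/C_trough) / k = ln(6.62/3.5) / 0.01456 = 0.6373 / 0.01456 = 43.77 h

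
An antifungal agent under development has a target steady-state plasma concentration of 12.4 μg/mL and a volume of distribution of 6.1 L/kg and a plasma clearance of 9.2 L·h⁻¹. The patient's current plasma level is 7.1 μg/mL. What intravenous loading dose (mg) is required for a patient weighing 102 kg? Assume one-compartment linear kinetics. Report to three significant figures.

3300 mg

Vd(total) = 102 kg × 6.1 L/kg = 622.2 L
LD is governed by Vd — clearance does not enter the loading-dose calculation.
Concentration deficit ΔC = 12.4 − 7.1 = 5.300 mg/L
LD = Vd × ΔC = 622.2 × 5.300 = 3298 mg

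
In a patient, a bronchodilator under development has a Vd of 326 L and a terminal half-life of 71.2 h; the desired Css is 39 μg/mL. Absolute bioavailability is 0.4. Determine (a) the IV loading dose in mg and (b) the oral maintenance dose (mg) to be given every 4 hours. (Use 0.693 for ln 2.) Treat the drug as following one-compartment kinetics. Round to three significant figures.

LD = Vd × C = 326.0 × 39 = 12710 mg
CL = 0.693 × Vd / t½ = 0.693 × 326.0 / 71.2 = 3.173 L/h
D = CL × Css × τ / F = 3.173 × 39 × 4 / 0.4 = 1237 mg

(a) 12700 mg; (b) 1240 mg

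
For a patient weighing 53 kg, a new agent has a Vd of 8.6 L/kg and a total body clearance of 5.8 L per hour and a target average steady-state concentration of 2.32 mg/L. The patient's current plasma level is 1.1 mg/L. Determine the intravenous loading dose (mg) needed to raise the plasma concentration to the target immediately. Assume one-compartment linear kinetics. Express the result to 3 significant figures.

Vd = 8.6 L/kg × 53 kg = 455.8 L
The loading dose fills Vd to the target concentration.
Concentration deficit ΔC = 2.32 − 1.1 = 1.220 mg/L
LD = Vd × ΔC = 455.8 × 1.220 = 556.1 mg

556 mg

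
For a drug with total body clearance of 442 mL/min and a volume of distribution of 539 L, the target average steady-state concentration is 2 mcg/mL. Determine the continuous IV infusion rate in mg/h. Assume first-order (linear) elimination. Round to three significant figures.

CL = 442 mL/min × 60/1000 = 26.52 L/h
R₀ = 26.52 × 2 = 53.04 mg/h

53.0 mg/h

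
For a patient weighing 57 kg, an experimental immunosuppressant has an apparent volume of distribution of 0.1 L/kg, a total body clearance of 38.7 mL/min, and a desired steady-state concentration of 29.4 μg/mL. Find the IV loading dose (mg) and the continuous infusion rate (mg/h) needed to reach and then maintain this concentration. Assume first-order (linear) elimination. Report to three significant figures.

Vd(total) = 57 kg × 0.1 L/kg = 5.700 L
Loading dose = Vd × C = 5.700 × 29.4 = 167.6 mg
CL = 38.7 mL/min × 60/1000 = 2.322 L/h
Maintenance: replace elimination → rate = CL × Css = 2.322 × 29.4 = 68.27 mg/h

(a) 168 mg; (b) 68.3 mg/h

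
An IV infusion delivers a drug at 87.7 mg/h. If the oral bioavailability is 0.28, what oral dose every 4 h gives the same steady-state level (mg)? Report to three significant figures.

1250 mg

To maintain the same Css, the systemic dosing rate must be unchanged: F·D/τ = infusion rate.
D = rate × τ / F = 87.7 × 4 / 0.28 = 1253 mg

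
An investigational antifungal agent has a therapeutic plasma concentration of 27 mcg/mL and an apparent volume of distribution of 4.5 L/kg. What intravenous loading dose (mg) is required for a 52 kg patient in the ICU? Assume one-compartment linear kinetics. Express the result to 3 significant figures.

6320 mg

Vd = 4.5 L/kg × 52 kg = 234.0 L
LD = Vd × C = 234.0 × 27.00 = 6318 mg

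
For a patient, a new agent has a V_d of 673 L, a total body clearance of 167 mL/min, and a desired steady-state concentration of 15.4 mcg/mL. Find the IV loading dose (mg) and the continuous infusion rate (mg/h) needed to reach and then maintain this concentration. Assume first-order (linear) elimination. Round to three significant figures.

Loading: fill Vd to C_target → 673.0 L × 15.4 mg/L = 10360 mg
CL = 167 mL/min × 60/1000 = 10.02 L/h
Maintenance infusion rate = CL × Css = 10.02 × 15.4 = 154.3 mg/h

(a) 10400 mg; (b) 154 mg/h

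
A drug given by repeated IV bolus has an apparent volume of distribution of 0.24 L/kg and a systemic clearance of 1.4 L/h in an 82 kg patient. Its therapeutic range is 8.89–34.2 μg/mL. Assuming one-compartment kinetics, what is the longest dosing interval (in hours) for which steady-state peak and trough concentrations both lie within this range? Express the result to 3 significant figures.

18.9 h

Vd = 0.24 L/kg × 82 kg = 19.68 L
k = CL / Vd = 1.400 / 19.68 = 0.07114 h⁻¹
Between IV bolus doses, concentration decays as C = C₀·e^(−kτ), so C_peak/C_trough = e^(kτ).
τ_max = ln(C_peak/C_trough) / k = ln(34.2/8.89) / 0.07114 = 1.347 / 0.07114 = 18.93 h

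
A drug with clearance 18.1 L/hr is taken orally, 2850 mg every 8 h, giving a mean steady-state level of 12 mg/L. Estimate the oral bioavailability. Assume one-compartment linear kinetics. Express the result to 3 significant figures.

F·D/τ = CL·Css at steady state → F = CL·Css·τ / D.
F = 18.1 × 12 × 8 / 2850 = 0.610

0.610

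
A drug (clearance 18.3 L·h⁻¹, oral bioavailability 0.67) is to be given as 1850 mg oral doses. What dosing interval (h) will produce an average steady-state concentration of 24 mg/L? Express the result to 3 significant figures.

2.82 h

F·D/τ = CL·Css → τ = F·D / (CL·Css).
τ = 0.67 × 1850 / (18.3 × 24) = 2.822 h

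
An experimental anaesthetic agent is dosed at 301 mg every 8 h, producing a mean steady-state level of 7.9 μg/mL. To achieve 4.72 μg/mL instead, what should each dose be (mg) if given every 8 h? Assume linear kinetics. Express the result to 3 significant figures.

180 mg

With linear kinetics, Css is proportional to dose rate (D/τ) at fixed clearance.
D₂ = D₁ × (Css,target / Css,current) = 301 × 4.72/7.9 = 179.8 mg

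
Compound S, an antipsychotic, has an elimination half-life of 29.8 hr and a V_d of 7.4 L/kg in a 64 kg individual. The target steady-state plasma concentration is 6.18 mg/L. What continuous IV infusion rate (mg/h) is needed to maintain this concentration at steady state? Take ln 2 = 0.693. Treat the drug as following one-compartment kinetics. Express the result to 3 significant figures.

68.1 mg/h

Vd(total) = 64 kg × 7.4 L/kg = 473.6 L
k = 0.693/29.8 = 0.02326 h⁻¹, so CL = k·Vd = 0.02326 × 473.6 = 11.02 L/h
Infusion rate = CL × Css = 11.02 × 6.18 = 68.10 mg/h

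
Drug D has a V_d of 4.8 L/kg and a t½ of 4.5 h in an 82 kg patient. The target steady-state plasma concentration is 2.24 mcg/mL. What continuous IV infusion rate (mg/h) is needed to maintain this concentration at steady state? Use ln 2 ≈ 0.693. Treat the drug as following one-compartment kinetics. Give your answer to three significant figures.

Vd = 4.8 L/kg × 82 kg = 393.6 L
k = 0.693/4.5 = 0.1540 h⁻¹, so CL = k·Vd = 0.1540 × 393.6 = 60.61 L/h
Infusion rate = CL × Css = 60.61 × 2.24 = 135.8 mg/h

136 mg/h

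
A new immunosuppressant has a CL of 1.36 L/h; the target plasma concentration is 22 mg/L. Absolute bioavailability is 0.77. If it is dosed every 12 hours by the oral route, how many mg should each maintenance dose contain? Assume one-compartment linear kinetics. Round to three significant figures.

466 mg

At steady state, dose per interval replaces the amount cleared in that interval: F·D/τ = CL·Css.
D = CL × Css × τ / F = 1.360 × 22 × 12 / 0.77 = 466.3 mg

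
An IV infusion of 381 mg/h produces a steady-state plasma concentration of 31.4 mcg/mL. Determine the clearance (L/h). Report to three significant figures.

12.1 L/h

At steady state, infusion rate = CL × Css, so CL = rate / Css.
CL = 381 / 31.4 = 12.13 L/h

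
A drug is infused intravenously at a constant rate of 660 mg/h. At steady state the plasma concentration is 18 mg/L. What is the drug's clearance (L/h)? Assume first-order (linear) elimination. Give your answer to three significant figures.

At steady state, infusion rate = CL × Css, so CL = rate / Css.
CL = 660 / 18 = 36.67 L/h

36.7 L/h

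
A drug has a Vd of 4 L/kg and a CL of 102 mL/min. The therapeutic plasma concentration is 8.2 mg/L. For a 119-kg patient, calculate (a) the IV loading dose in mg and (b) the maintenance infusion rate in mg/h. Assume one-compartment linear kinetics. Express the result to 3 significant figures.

(a) 3900 mg; (b) 50.2 mg/h

Vd = 4 L/kg × 119 kg = 476.0 L
LD = Vd · C_target = 476.0 × 8.2 = 3903 mg
CL = 102 mL/min × 60/1000 = 6.120 L/h
Maintenance: replace elimination → rate = CL × Css = 6.120 × 8.2 = 50.18 mg/h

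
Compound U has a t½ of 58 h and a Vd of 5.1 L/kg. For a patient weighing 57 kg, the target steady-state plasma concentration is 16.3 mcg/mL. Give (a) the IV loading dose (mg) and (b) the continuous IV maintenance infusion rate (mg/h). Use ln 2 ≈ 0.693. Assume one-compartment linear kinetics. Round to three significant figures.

(a) 4740 mg; (b) 56.6 mg/h

Total Vd = 5.1 × 57 = 290.7 L
LD = Vd × C = 290.7 × 16.3 = 4738 mg
CL = 0.693 × Vd / t½ = 0.693 × 290.7 / 58 = 3.473 L/h
Infusion rate = CL × Css = 3.473 × 16.3 = 56.61 mg/h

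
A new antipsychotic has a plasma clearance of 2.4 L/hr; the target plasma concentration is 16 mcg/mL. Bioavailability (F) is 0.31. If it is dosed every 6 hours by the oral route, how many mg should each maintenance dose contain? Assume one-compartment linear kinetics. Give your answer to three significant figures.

743 mg

D = CL × Css × τ / F = 2.400 × 16 × 6 / 0.31 = 743.2 mg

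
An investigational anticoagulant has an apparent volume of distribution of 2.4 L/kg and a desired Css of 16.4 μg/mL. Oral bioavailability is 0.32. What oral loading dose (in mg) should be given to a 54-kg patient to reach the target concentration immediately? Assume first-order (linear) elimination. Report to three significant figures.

Total Vd = 2.4 × 54 = 129.6 L
LD = Vd × C / F = 129.6 × 16.40 / 0.32 = 6642 mg

6640 mg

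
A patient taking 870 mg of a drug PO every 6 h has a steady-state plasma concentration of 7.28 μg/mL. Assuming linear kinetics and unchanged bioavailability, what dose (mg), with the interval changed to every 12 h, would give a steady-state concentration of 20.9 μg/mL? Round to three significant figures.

For first-order elimination, Css ∝ F·D/(CL·τ); F and CL are unchanged, so Css ∝ D/τ.
D₂ = D₁ × (Css,target / Css,current) × (τ₂/τ₁) = 870 × (20.9/7.28) × (12/6) = 4995 mg

5000 mg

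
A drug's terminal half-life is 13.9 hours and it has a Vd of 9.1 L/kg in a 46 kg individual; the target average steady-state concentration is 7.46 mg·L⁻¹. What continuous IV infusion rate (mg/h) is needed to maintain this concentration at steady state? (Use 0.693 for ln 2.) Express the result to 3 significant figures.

Vd = 9.1 L/kg × 46 kg = 418.6 L
k = 0.693/13.9 = 0.04986 h⁻¹, so CL = k·Vd = 0.04986 × 418.6 = 20.87 L/h
Infusion rate = CL × Css = 20.87 × 7.46 = 155.7 mg/h

156 mg/h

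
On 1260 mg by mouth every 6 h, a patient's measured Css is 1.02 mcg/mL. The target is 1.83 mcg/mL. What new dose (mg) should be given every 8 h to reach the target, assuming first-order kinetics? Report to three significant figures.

For first-order elimination, Css ∝ F·D/(CL·τ); F and CL are unchanged, so Css ∝ D/τ.
D₂ = D₁ × (Css,target / Css,current) × (τ₂/τ₁) = 1260 × (1.83/1.02) × (8/6) = 3014 mg

3010 mg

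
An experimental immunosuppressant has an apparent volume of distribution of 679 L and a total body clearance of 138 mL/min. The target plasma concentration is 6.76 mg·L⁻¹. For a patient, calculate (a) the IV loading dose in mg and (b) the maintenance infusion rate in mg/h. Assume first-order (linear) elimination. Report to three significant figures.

(a) 4590 mg; (b) 56.0 mg/h

Loading dose = Vd × C = 679.0 × 6.76 = 4590 mg
CL = 138 mL/min = 138 × 0.06 = 8.280 L/h
Infusion rate = 8.280 L/h × 6.76 mg/L = 55.97 mg/h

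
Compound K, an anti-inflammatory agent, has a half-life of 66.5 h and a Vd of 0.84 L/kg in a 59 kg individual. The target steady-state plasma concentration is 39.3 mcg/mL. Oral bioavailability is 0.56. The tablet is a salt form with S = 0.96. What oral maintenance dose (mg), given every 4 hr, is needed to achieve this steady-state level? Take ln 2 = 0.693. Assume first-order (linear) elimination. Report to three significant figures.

Total Vd = 0.84 × 59 = 49.56 L
CL = 0.693 × Vd / t½ = 0.693 × 49.56 / 66.5 = 0.5165 L/h
D = CL × Css × τ / F / S = 0.5165 × 39.3 × 4 / 0.56 / 0.96 = 151.0 mg

151 mg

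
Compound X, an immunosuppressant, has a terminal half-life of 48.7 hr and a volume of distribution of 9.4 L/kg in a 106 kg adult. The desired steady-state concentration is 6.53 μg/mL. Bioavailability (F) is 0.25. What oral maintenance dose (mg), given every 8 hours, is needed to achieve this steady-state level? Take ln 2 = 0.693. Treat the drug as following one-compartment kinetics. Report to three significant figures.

2960 mg

Total Vd = 9.4 × 106 = 996.4 L
CL = 0.693 × Vd / t½ = 0.693 × 996.4 / 48.7 = 14.18 L/h
D = CL × Css × τ / F = 14.18 × 6.53 × 8 / 0.25 = 2963 mg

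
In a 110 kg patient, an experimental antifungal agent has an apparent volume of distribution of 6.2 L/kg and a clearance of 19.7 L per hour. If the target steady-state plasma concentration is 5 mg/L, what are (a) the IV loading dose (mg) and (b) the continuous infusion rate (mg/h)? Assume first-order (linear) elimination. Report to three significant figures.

(a) 3410 mg; (b) 98.5 mg/h

Total Vd = 6.2 × 110 = 682.0 L
Loading dose = Vd × C = 682.0 × 5 = 3410 mg
Maintenance infusion rate = CL × Css = 19.70 × 5 = 98.50 mg/h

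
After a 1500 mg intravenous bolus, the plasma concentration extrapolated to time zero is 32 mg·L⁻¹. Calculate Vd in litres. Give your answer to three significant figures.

46.9 L

Immediately after an IV bolus, C₀ = Dose / Vd, so Vd = Dose / C₀.
Vd = 1500 / 32 = 46.88 L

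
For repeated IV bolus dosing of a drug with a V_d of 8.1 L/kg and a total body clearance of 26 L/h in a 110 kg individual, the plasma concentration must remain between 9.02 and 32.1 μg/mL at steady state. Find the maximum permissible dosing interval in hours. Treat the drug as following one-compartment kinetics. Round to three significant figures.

Vd(total) = 110 kg × 8.1 L/kg = 891.0 L
k = CL / Vd = 26.00 / 891.0 = 0.02918 h⁻¹
Between IV bolus doses, concentration decays as C = C₀·e^(−kτ), so C_peak/C_trough = e^(kτ).
τ_max = ln(C_peak/C_trough) / k = ln(32.1/9.02) / 0.02918 = 1.269 / 0.02918 = 43.49 h

43.5 h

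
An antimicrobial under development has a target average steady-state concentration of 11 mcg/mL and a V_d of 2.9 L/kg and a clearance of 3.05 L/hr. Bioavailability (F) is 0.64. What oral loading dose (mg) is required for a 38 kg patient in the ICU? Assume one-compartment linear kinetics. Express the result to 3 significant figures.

1890 mg

Total Vd = 2.9 × 38 = 110.2 L
LD = Vd × C / F = 110.2 × 11.00 / 0.64 = 1894 mg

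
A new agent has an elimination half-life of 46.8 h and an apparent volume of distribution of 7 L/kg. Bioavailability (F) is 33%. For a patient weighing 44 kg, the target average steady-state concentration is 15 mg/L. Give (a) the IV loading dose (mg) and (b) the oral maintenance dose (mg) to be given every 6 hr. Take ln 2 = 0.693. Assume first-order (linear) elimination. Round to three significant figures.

(a) 4620 mg; (b) 1240 mg

Total Vd = 7 × 44 = 308.0 L
LD = Vd × C = 308.0 × 15 = 4620 mg
CL = 0.693 × Vd / t½ = 0.693 × 308.0 / 46.8 = 4.561 L/h
D = CL × Css × τ / F = 4.561 × 15 × 6 / 0.33 = 1244 mg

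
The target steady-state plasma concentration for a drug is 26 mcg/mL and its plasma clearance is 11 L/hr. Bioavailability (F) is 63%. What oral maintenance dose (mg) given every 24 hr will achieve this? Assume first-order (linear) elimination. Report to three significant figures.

10900 mg

D = CL × Css × τ / F = 11.00 × 26 × 24 / 0.63 = 10900 mg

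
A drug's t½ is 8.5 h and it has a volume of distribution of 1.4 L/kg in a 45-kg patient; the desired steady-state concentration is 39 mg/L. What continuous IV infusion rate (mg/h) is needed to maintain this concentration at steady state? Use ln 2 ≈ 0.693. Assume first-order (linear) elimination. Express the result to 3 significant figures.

200 mg/h

Vd = 1.4 L/kg × 45 kg = 63.00 L
CL = ln 2 · Vd / t½ = 0.693 × 63.00 / 8.5 = 5.136 L/h
Infusion rate = CL × Css = 5.136 × 39 = 200.3 mg/h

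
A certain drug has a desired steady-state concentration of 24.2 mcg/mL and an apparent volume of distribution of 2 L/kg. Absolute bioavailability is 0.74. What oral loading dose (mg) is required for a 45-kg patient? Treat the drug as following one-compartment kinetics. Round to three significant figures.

Total Vd = 2 × 45 = 90.00 L
The loading dose fills Vd to the target concentration.
LD = Vd × C / F = 90.00 × 24.20 / 0.74 = 2943 mg

2940 mg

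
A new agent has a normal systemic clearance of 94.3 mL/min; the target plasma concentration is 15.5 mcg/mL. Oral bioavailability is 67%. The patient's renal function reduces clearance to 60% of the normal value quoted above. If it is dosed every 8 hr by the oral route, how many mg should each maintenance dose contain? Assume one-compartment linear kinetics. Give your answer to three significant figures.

628 mg

CL = 94.3 mL/min × 60/1000 = 5.658 L/h
Patient clearance = 0.6 × 5.658 = 3.395 L/h
D = CL × Css × τ / F = 3.395 × 15.5 × 8 / 0.67 = 628.3 mg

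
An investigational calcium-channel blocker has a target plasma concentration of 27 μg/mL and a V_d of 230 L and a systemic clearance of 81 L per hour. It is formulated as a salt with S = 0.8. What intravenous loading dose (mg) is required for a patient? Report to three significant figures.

LD = Vd × C / S = 230.0 × 27.00 / 0.8 = 7763 mg

7760 mg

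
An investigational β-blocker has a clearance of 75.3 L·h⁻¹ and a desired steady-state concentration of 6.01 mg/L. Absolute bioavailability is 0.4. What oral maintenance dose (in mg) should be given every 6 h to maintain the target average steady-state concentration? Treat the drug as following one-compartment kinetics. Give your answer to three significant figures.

6790 mg

D = CL × Css × τ / F = 75.30 × 6.01 × 6 / 0.4 = 6788 mg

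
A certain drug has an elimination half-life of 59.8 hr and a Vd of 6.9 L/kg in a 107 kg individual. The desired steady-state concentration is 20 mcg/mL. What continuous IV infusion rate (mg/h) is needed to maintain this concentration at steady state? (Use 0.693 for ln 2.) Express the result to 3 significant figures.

Total Vd = 6.9 × 107 = 738.3 L
k = 0.693/59.8 = 0.01159 h⁻¹, so CL = k·Vd = 0.01159 × 738.3 = 8.557 L/h
Infusion rate = CL × Css = 8.557 × 20 = 171.1 mg/h

171 mg/h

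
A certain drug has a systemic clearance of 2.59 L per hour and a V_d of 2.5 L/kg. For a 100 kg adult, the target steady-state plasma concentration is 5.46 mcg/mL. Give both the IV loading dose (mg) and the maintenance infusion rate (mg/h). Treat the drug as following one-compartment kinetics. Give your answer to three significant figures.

(a) 1370 mg; (b) 14.1 mg/h

Vd = 2.5 L/kg × 100 kg = 250.0 L
LD = Vd · C_target = 250.0 × 5.46 = 1365 mg
Infusion rate = 2.590 L/h × 5.46 mg/L = 14.14 mg/h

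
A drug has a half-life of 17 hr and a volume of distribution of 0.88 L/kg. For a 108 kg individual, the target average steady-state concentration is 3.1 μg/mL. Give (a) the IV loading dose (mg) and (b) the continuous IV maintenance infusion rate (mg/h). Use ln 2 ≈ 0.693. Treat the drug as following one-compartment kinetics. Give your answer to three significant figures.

Vd(total) = 108 kg × 0.88 L/kg = 95.04 L
LD = Vd × C = 95.04 × 3.1 = 294.6 mg
CL = 0.693 × Vd / t½ = 0.693 × 95.04 / 17 = 3.874 L/h
Infusion rate = CL × Css = 3.874 × 3.1 = 12.01 mg/h

(a) 295 mg; (b) 12.0 mg/h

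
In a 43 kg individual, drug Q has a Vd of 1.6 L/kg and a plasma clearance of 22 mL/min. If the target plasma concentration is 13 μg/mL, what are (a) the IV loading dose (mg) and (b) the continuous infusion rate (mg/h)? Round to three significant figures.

Total Vd = 1.6 × 43 = 68.80 L
LD = Vd · C_target = 68.80 × 13 = 894.4 mg
CL = 22 mL/min × 60/1000 = 1.320 L/h
Maintenance infusion rate = CL × Css = 1.320 × 13 = 17.16 mg/h

(a) 894 mg; (b) 17.2 mg/h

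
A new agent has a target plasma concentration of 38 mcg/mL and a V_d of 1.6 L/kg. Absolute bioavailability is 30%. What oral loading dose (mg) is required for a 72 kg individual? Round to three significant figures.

Total Vd = 1.6 × 72 = 115.2 L
The loading dose fills Vd to the target concentration.
LD = Vd × C / F = 115.2 × 38.00 / 0.3 = 14590 mg

14600 mg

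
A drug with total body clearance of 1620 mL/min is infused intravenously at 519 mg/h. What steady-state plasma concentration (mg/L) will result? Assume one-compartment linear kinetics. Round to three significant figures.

5.34 mg/L

Convert clearance: 1620 mL/min × 60 min/h ÷ 1000 mL/L = 97.20 L/h
Css = rate / CL = 519 / 97.20 = 5.340 mg/L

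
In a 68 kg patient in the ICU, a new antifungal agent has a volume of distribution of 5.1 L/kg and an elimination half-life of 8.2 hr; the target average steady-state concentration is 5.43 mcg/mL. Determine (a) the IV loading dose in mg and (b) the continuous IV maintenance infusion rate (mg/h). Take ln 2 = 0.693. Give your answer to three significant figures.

Vd(total) = 68 kg × 5.1 L/kg = 346.8 L
LD = Vd × C = 346.8 × 5.43 = 1883 mg
CL = 0.693 × Vd / t½ = 0.693 × 346.8 / 8.2 = 29.31 L/h
Infusion rate = CL × Css = 29.31 × 5.43 = 159.2 mg/h

(a) 1880 mg; (b) 159 mg/h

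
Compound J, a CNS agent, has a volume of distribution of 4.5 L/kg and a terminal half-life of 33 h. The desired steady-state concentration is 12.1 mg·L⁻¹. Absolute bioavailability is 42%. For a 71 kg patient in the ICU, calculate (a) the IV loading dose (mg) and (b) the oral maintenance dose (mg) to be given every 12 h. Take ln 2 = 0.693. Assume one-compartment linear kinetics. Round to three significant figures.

(a) 3870 mg; (b) 2320 mg

Vd(total) = 71 kg × 4.5 L/kg = 319.5 L
LD = Vd × C = 319.5 × 12.1 = 3866 mg
CL = 0.693 × Vd / t½ = 0.693 × 319.5 / 33 = 6.710 L/h
D = CL × Css × τ / F = 6.710 × 12.1 × 12 / 0.42 = 2320 mg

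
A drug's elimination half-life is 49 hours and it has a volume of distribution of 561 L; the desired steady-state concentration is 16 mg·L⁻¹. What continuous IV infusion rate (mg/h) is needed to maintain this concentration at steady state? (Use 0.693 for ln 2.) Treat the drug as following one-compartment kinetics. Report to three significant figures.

CL = ln 2 · Vd / t½ = 0.693 × 561.0 / 49 = 7.934 L/h
Infusion rate = CL × Css = 7.934 × 16 = 126.9 mg/h

127 mg/h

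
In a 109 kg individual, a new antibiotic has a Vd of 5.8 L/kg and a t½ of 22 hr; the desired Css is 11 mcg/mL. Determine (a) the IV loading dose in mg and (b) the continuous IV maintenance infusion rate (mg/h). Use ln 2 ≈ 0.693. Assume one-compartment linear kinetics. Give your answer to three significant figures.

(a) 6950 mg; (b) 219 mg/h

Vd = 5.8 L/kg × 109 kg = 632.2 L
LD = Vd × C = 632.2 × 11 = 6954 mg
CL = 0.693 × Vd / t½ = 0.693 × 632.2 / 22 = 19.91 L/h
Infusion rate = CL × Css = 19.91 × 11 = 219.0 mg/h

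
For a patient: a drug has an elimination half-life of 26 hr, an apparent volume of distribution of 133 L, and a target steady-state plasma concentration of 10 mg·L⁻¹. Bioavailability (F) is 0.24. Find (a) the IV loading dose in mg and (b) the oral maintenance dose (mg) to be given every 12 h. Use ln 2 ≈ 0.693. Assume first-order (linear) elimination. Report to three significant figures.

LD = Vd × C = 133.0 × 10 = 1330 mg
CL = 0.693 × Vd / t½ = 0.693 × 133.0 / 26 = 3.545 L/h
D = CL × Css × τ / F = 3.545 × 10 × 12 / 0.24 = 1773 mg

(a) 1330 mg; (b) 1770 mg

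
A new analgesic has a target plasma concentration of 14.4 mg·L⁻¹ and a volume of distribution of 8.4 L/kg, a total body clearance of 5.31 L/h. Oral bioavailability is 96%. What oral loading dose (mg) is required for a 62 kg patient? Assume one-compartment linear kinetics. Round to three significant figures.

Vd(total) = 62 kg × 8.4 L/kg = 520.8 L
LD = Vd × C / F = 520.8 × 14.40 / 0.96 = 7812 mg

7810 mg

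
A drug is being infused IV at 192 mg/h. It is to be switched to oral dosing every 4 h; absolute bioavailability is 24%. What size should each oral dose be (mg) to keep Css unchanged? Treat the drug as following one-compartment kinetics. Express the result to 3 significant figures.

To maintain the same Css, the systemic dosing rate must be unchanged: F·D/τ = infusion rate.
D = rate × τ / F = 192 × 4 / 0.24 = 3200 mg

3200 mg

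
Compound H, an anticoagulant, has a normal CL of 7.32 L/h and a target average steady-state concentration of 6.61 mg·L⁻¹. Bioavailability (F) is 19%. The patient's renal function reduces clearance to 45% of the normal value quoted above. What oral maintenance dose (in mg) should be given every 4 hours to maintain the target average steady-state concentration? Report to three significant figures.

458 mg

Patient clearance = 0.45 × 7.320 = 3.294 L/h
D = CL × Css × τ / F = 3.294 × 6.61 × 4 / 0.19 = 458.4 mg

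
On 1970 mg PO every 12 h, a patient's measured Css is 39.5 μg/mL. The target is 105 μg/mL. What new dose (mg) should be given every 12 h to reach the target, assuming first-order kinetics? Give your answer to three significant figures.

With linear kinetics, Css is proportional to dose rate (D/τ) at fixed clearance.
D₂ = D₁ × (Css,target / Css,current) = 1970 × 105/39.5 = 5237 mg

5240 mg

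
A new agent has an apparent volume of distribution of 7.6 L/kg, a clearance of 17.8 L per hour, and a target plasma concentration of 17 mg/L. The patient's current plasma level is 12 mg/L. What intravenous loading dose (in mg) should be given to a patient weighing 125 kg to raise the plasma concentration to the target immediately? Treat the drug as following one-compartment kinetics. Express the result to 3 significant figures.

Vd(total) = 125 kg × 7.6 L/kg = 950.0 L
Concentration deficit ΔC = 17 − 12 = 5.000 mg/L
LD = Vd × ΔC = 950.0 × 5.000 = 4750 mg

4750 mg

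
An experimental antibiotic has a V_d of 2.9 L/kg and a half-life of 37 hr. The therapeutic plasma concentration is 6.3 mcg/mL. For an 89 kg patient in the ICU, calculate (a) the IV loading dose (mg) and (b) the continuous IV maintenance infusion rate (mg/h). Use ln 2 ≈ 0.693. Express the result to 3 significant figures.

(a) 1630 mg; (b) 30.5 mg/h

Vd(total) = 89 kg × 2.9 L/kg = 258.1 L
LD = Vd × C = 258.1 × 6.3 = 1626 mg
CL = 0.693 × Vd / t½ = 0.693 × 258.1 / 37 = 4.834 L/h
Infusion rate = CL × Css = 4.834 × 6.3 = 30.45 mg/h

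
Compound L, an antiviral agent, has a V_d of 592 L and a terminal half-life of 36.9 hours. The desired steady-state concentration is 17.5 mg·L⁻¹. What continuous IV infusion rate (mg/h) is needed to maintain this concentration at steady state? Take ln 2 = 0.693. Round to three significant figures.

195 mg/h

CL = ln 2 · Vd / t½ = 0.693 × 592.0 / 36.9 = 11.12 L/h
Infusion rate = CL × Css = 11.12 × 17.5 = 194.6 mg/h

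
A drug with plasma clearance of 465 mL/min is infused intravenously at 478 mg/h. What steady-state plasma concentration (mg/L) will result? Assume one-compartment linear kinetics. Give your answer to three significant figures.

CL = 465 mL/min = 465 × 0.06 = 27.90 L/h
Css = rate / CL = 478 / 27.90 = 17.13 mg/L

17.1 mg/L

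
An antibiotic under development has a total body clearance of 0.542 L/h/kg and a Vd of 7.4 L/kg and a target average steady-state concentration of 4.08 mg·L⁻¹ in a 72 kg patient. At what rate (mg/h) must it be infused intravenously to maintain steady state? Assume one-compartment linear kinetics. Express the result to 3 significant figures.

159 mg/h

CL = 0.542 L/h/kg × 72 kg = 39.02 L/h
Rate = CL × Css = 39.02 × 4.08 = 159.2 mg/h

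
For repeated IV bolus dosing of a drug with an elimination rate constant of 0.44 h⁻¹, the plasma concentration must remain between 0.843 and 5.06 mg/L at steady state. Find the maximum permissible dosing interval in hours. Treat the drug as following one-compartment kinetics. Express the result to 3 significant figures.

4.07 h

Between IV bolus doses, concentration decays as C = C₀·e^(−kτ), so C_peak/C_trough = e^(kτ).
τ_max = ln(C_peak/C_trough) / k = ln(5.06/0.843) / 0.4400 = 1.792 / 0.4400 = 4.073 h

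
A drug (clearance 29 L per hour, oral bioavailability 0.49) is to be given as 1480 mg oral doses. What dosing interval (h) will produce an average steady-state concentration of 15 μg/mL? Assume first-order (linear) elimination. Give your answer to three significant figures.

F·D/τ = CL·Css → τ = F·D / (CL·Css).
τ = 0.49 × 1480 / (29 × 15) = 1.667 h

1.67 h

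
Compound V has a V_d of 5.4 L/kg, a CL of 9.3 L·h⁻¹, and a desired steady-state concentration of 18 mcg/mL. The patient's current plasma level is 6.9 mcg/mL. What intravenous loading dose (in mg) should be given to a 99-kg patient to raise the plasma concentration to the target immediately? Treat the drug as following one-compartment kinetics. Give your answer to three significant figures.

5930 mg

Vd(total) = 99 kg × 5.4 L/kg = 534.6 L
LD is governed by Vd — clearance does not enter the loading-dose calculation.
Concentration deficit ΔC = 18 − 6.9 = 11.10 mg/L
LD = Vd × ΔC = 534.6 × 11.10 = 5934 mg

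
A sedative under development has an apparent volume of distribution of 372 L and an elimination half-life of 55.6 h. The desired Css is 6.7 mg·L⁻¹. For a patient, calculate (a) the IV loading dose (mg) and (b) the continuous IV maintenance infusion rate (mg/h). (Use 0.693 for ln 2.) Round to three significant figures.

LD = Vd × C = 372.0 × 6.7 = 2492 mg
CL = 0.693 × Vd / t½ = 0.693 × 372.0 / 55.6 = 4.637 L/h
Infusion rate = CL × Css = 4.637 × 6.7 = 31.07 mg/h

(a) 2490 mg; (b) 31.1 mg/h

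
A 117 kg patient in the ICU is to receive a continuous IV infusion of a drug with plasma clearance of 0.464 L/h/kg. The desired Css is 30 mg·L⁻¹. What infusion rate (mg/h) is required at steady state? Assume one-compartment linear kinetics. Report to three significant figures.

1630 mg/h

CL = 0.464 L/h/kg × 117 kg = 54.29 L/h
R₀ = 54.29 × 30 = 1629 mg/h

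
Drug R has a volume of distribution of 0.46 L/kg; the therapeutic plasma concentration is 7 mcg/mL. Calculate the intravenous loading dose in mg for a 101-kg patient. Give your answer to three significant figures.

Vd = 0.46 L/kg × 101 kg = 46.46 L
The loading dose fills Vd to the target concentration.
LD = Vd × C = 46.46 × 7.000 = 325.2 mg

325 mg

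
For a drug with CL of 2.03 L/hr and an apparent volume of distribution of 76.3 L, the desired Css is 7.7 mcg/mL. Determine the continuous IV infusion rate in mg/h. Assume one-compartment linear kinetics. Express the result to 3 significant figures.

R₀ = 2.030 × 7.7 = 15.63 mg/h

15.6 mg/h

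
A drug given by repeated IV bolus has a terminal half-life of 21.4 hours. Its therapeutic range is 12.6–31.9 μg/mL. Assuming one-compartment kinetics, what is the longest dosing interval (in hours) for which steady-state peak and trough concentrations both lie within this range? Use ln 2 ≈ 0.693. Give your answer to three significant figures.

k = 0.693 / t½ = 0.693 / 21.4 = 0.03238 h⁻¹
Between IV bolus doses, concentration decays as C = C₀·e^(−kτ), so C_peak/C_trough = e^(kτ).
τ_max = ln(C_peak/C_trough) / k = ln(31.9/12.6) / 0.03238 = 0.9289 / 0.03238 = 28.69 h

28.7 h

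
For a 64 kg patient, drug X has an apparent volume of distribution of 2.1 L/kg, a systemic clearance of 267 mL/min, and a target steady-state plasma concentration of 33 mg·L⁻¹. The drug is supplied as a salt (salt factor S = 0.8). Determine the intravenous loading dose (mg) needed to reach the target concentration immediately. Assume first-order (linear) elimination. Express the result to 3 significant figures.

Vd(total) = 64 kg × 2.1 L/kg = 134.4 L
Loading dose depends on Vd (not clearance): it fills the distribution volume.
LD = Vd × C / S = 134.4 × 33.00 / 0.8 = 5544 mg

5540 mg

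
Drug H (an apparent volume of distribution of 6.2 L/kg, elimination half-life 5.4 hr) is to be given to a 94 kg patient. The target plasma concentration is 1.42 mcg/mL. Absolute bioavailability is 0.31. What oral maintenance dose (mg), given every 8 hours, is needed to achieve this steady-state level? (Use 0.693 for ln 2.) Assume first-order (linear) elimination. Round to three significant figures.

2740 mg

Vd = 6.2 L/kg × 94 kg = 582.8 L
CL = ln 2 · Vd / t½ = 0.693 × 582.8 / 5.4 = 74.79 L/h
D = CL × Css × τ / F = 74.79 × 1.42 × 8 / 0.31 = 2741 mg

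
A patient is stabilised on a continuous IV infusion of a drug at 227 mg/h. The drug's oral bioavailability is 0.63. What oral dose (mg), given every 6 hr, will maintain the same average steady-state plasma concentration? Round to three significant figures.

2160 mg

To maintain the same Css, the systemic dosing rate must be unchanged: F·D/τ = infusion rate.
D = rate × τ / F = 227 × 6 / 0.63 = 2162 mg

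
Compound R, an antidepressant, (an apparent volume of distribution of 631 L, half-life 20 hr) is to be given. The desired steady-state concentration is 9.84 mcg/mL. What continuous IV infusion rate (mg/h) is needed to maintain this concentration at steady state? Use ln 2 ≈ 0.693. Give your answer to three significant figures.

CL = 0.693 × Vd / t½ = 0.693 × 631.0 / 20 = 21.86 L/h
Infusion rate = CL × Css = 21.86 × 9.84 = 215.1 mg/h

215 mg/h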